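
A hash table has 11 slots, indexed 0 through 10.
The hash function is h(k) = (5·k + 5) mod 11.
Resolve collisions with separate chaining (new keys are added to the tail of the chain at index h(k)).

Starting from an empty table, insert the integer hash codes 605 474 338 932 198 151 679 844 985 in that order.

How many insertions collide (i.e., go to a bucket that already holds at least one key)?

5

605 → bucket 5
474 → bucket 10
338 → bucket 1
932 → bucket 1 (collision)
198 → bucket 5 (collision)
151 → bucket 1 (collision)
679 → bucket 1 (collision)
844 → bucket 1 (collision)
985 → bucket 2
Final buckets:
0: _
1: 338 -> 932 -> 151 -> 679 -> 844
2: 985
3: _
4: _
5: 605 -> 198
6: _
7: _
8: _
9: _
10: 474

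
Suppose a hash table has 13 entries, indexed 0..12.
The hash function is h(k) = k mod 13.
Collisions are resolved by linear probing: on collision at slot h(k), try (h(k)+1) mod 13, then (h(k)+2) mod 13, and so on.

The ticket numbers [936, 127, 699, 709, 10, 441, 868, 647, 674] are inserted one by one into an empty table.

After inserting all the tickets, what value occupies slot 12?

10

936 hashes to 0; slot 0 is free -> place at 0.
127 hashes to 10; slot 10 is free -> place at 10.
699 hashes to 10; 10 taken -> place at 11.
709 hashes to 7; slot 7 is free -> place at 7.
10 hashes to 10; 10,11 taken -> place at 12.
441 hashes to 12; 12,0 taken -> place at 1.
868 hashes to 10; 10,11,12,0,1 taken -> place at 2.
647 hashes to 10; 10,11,12,0,1,2 taken -> place at 3.
674 hashes to 11; 11,12,0,1,2,3 taken -> place at 4.
Table: [936, 441, 868, 647, 674, -, -, 709, -, -, 127, 699, 10]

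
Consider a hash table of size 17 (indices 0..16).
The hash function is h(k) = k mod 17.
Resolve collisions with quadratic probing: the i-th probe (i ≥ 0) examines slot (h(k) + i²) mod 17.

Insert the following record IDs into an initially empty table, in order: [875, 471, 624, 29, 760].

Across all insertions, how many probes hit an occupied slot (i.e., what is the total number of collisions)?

875: h=8 → slot 8
471: h=12 → slot 12
624: h=12, probe 12,13 → slot 13
29: h=12, probe 12,13,16 → slot 16
760: h=12, probe 12,13,16,4 → slot 4
Table: [-, -, -, -, 760, -, -, -, 875, -, -, -, 471, 624, -, -, 29]

6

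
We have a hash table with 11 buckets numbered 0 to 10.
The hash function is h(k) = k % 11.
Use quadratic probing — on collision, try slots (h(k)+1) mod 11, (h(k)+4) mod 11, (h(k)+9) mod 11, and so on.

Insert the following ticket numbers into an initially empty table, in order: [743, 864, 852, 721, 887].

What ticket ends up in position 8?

887

Insert 743: h=6, slot 6 empty => index 6.
Insert 864: h=6, slot 6 occupied => index 7.
Insert 852: h=5, slot 5 empty => index 5.
Insert 721: h=6, slots 6,7 occupied => index 10.
Insert 887: h=7, slot 7 occupied => index 8.
Table: [∅, ∅, ∅, ∅, ∅, 852, 743, 864, 887, ∅, 721]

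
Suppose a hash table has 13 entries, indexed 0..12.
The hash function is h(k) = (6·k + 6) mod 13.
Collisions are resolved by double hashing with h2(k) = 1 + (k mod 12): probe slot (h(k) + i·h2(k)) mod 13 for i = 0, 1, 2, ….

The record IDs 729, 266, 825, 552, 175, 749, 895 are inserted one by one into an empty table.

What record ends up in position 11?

175

729 hashes to 12; slot 12 is free → place at 12.
266 hashes to 3; slot 3 is free → place at 3.
825 hashes to 3, h2=10; 3 taken → place at 0.
552 hashes to 3, h2=1; 3 taken → place at 4.
175 hashes to 3, h2=8; 3 taken → place at 11.
749 hashes to 2; slot 2 is free → place at 2.
895 hashes to 7; slot 7 is free → place at 7.
Table: [825, ., 749, 266, 552, ., ., 895, ., ., ., 175, 729]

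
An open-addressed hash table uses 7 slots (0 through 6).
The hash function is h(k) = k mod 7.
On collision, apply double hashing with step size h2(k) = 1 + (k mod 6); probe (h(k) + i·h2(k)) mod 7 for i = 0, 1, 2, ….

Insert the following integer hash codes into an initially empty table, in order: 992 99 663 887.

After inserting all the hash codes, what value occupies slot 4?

887

Insert 992: h=5, slot 5 empty => index 5.
Insert 99: h=1, slot 1 empty => index 1.
Insert 663: h=5, h2=4, slot 5 occupied => index 2.
Insert 887: h=5, h2=6, slot 5 occupied => index 4.
Table: [-, 99, 663, -, 887, 992, -]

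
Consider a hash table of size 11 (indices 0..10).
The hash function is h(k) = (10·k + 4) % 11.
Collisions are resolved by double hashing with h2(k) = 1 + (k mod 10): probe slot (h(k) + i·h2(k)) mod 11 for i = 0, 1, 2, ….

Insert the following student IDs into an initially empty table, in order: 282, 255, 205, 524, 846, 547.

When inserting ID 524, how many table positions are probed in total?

Insert 282: h=8, slot 8 empty -> index 8.
Insert 255: h=2, slot 2 empty -> index 2.
Insert 205: h=8, h2=6, slot 8 occupied -> index 3.
Insert 524: h=8, h2=5, slots 8,2 occupied -> index 7.
Insert 846: h=5, slot 5 empty -> index 5.
Insert 547: h=7, h2=8, slot 7 occupied -> index 4.
Table: [_, _, 255, 205, 547, 846, _, 524, 282, _, _]

3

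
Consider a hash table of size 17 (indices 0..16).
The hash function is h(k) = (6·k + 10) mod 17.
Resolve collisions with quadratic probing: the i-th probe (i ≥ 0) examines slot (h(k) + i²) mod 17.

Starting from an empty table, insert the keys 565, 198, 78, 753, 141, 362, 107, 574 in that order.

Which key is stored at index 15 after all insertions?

107

565: h=0 => slot 0
198: h=8 => slot 8
78: h=2 => slot 2
753: h=6 => slot 6
141: h=6, probe 6,7 => slot 7
362: h=6, probe 6,7,10 => slot 10
107: h=6, probe 6,7,10,15 => slot 15
574: h=3 => slot 3
Table: [565, _, 78, 574, _, _, 753, 141, 198, _, 362, _, _, _, _, 107, _]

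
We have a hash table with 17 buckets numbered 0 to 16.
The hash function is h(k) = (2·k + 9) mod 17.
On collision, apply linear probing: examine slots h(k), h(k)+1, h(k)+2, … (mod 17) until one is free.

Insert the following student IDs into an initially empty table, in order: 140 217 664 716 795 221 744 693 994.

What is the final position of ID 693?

4

Insert 140: h=0, slot 0 empty => index 0.
Insert 217: h=1, slot 1 empty => index 1.
Insert 664: h=11, slot 11 empty => index 11.
Insert 716: h=13, slot 13 empty => index 13.
Insert 795: h=1, slot 1 occupied => index 2.
Insert 221: h=9, slot 9 empty => index 9.
Insert 744: h=1, slots 1,2 occupied => index 3.
Insert 693: h=1, slots 1,2,3 occupied => index 4.
Insert 994: h=8, slot 8 empty => index 8.
Table: [140, 217, 795, 744, 693, ., ., ., 994, 221, ., 664, ., 716, ., ., .]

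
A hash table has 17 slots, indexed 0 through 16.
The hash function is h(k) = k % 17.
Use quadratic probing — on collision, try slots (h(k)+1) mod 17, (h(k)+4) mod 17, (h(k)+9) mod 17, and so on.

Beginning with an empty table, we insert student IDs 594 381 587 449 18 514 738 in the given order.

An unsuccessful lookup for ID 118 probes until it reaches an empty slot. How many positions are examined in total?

594: h=16 -> slot 16
381: h=7 -> slot 7
587: h=9 -> slot 9
449: h=7, probe 7,8 -> slot 8
18: h=1 -> slot 1
514: h=4 -> slot 4
738: h=7, probe 7,8,11 -> slot 11
Table: [-, 18, -, -, 514, -, -, 381, 449, 587, -, 738, -, -, -, -, 594]
Lookup 118: h=16, probe 16,0 → slot 0 empty, not found.

2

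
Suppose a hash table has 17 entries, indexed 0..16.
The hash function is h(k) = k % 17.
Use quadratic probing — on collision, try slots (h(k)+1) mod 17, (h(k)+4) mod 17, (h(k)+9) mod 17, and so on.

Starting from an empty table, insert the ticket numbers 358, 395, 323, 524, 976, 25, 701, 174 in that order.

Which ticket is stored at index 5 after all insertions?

701

358 hashes to 1; slot 1 is free → place at 1.
395 hashes to 4; slot 4 is free → place at 4.
323 hashes to 0; slot 0 is free → place at 0.
524 hashes to 14; slot 14 is free → place at 14.
976 hashes to 7; slot 7 is free → place at 7.
25 hashes to 8; slot 8 is free → place at 8.
701 hashes to 4; 4 taken → place at 5.
174 hashes to 4; 4,5,8 taken → place at 13.
Table: [323, 358, ∅, ∅, 395, 701, ∅, 976, 25, ∅, ∅, ∅, ∅, 174, 524, ∅, ∅]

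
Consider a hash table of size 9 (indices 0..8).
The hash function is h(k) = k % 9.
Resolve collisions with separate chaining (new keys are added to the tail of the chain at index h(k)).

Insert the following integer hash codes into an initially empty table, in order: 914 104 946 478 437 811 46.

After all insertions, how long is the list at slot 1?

4

914 → bucket 5
104 → bucket 5 (collision)
946 → bucket 1
478 → bucket 1 (collision)
437 → bucket 5 (collision)
811 → bucket 1 (collision)
46 → bucket 1 (collision)
Final buckets:
0: -
1: 946 -> 478 -> 811 -> 46
2: -
3: -
4: -
5: 914 -> 104 -> 437
6: -
7: -
8: -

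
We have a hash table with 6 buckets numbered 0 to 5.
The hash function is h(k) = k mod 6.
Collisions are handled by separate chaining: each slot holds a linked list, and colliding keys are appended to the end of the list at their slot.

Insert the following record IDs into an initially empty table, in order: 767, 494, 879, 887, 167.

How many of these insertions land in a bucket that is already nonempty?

2

Insert 767: h=5, bucket 5 empty -> new chain.
Insert 494: h=2, bucket 2 empty -> new chain.
Insert 879: h=3, bucket 3 empty -> new chain.
Insert 887: h=5, bucket 5 nonempty -> append to chain.
Insert 167: h=5, bucket 5 nonempty -> append to chain.
Final buckets:
0: -
1: -
2: 494
3: 879
4: -
5: 767 -> 887 -> 167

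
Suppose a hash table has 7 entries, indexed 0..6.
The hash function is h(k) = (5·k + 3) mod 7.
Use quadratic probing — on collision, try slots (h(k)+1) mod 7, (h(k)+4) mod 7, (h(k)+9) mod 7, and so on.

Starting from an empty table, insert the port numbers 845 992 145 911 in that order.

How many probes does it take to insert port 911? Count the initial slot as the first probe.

Insert 845: h=0, slot 0 empty => index 0.
Insert 992: h=0, slot 0 occupied => index 1.
Insert 145: h=0, slots 0,1 occupied => index 4.
Insert 911: h=1, slot 1 occupied => index 2.
Table: [845, 992, 911, —, 145, —, —]

2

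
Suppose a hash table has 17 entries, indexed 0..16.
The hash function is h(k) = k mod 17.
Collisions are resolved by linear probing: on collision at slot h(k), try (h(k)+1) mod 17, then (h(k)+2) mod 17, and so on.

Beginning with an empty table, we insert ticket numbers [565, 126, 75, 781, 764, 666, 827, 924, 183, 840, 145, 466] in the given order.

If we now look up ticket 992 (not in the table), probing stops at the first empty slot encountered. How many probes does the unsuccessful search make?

565 hashes to 4; slot 4 is free -> place at 4.
126 hashes to 7; slot 7 is free -> place at 7.
75 hashes to 7; 7 taken -> place at 8.
781 hashes to 16; slot 16 is free -> place at 16.
764 hashes to 16; 16 taken -> place at 0.
666 hashes to 3; slot 3 is free -> place at 3.
827 hashes to 11; slot 11 is free -> place at 11.
924 hashes to 6; slot 6 is free -> place at 6.
183 hashes to 13; slot 13 is free -> place at 13.
840 hashes to 7; 7,8 taken -> place at 9.
145 hashes to 9; 9 taken -> place at 10.
466 hashes to 7; 7,8,9,10,11 taken -> place at 12.
Table: [764, -, -, 666, 565, -, 924, 126, 75, 840, 145, 827, 466, 183, -, -, 781]
Lookup 992: h=6, probe 6,7,8,9,10,11,12,13,14 → slot 14 empty, not found.

9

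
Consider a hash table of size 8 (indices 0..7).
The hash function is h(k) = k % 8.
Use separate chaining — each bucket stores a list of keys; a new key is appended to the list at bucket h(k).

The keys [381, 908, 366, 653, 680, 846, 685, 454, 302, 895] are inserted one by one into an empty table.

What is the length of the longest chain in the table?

4

Insert 381: h=5, bucket 5 empty -> new chain.
Insert 908: h=4, bucket 4 empty -> new chain.
Insert 366: h=6, bucket 6 empty -> new chain.
Insert 653: h=5, bucket 5 nonempty -> append to chain.
Insert 680: h=0, bucket 0 empty -> new chain.
Insert 846: h=6, bucket 6 nonempty -> append to chain.
Insert 685: h=5, bucket 5 nonempty -> append to chain.
Insert 454: h=6, bucket 6 nonempty -> append to chain.
Insert 302: h=6, bucket 6 nonempty -> append to chain.
Insert 895: h=7, bucket 7 empty -> new chain.
Final buckets:
0: 680
1: —
2: —
3: —
4: 908
5: 381 -> 653 -> 685
6: 366 -> 846 -> 454 -> 302
7: 895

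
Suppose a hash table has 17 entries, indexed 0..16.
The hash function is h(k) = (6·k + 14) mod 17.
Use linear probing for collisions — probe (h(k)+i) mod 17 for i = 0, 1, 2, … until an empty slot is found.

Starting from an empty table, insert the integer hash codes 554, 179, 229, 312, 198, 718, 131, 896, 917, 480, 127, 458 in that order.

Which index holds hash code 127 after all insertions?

554 hashes to 6; slot 6 is free → place at 6.
179 hashes to 0; slot 0 is free → place at 0.
229 hashes to 11; slot 11 is free → place at 11.
312 hashes to 16; slot 16 is free → place at 16.
198 hashes to 12; slot 12 is free → place at 12.
718 hashes to 4; slot 4 is free → place at 4.
131 hashes to 1; slot 1 is free → place at 1.
896 hashes to 1; 1 taken → place at 2.
917 hashes to 8; slot 8 is free → place at 8.
480 hashes to 4; 4 taken → place at 5.
127 hashes to 11; 11,12 taken → place at 13.
458 hashes to 8; 8 taken → place at 9.
Table: [179, 131, 896, ∅, 718, 480, 554, ∅, 917, 458, ∅, 229, 198, 127, ∅, ∅, 312]

13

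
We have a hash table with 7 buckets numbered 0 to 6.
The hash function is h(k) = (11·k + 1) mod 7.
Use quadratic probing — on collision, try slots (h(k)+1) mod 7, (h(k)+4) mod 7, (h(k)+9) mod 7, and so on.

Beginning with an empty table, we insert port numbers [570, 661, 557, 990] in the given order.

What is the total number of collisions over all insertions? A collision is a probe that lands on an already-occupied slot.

4

570: h=6 => slot 6
661: h=6, probe 6,0 => slot 0
557: h=3 => slot 3
990: h=6, probe 6,0,3,1 => slot 1
Table: [661, 990, ∅, 557, ∅, ∅, 570]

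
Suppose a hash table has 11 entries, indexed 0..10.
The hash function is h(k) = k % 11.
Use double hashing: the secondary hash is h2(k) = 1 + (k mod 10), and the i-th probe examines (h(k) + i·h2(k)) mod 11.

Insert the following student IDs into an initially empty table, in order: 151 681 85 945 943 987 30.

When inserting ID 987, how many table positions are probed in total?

3

151 hashes to 8; slot 8 is free => place at 8.
681 hashes to 10; slot 10 is free => place at 10.
85 hashes to 8, h2=6; 8 taken => place at 3.
945 hashes to 10, h2=6; 10 taken => place at 5.
943 hashes to 8, h2=4; 8 taken => place at 1.
987 hashes to 8, h2=8; 8,5 taken => place at 2.
30 hashes to 8, h2=1; 8 taken => place at 9.
Table: [-, 943, 987, 85, -, 945, -, -, 151, 30, 681]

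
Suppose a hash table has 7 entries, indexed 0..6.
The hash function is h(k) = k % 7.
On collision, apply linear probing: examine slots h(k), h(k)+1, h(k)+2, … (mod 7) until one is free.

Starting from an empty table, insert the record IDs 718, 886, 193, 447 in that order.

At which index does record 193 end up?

Insert 718: h=4, slot 4 empty → index 4.
Insert 886: h=4, slot 4 occupied → index 5.
Insert 193: h=4, slots 4,5 occupied → index 6.
Insert 447: h=6, slot 6 occupied → index 0.
Table: [447, ., ., ., 718, 886, 193]

6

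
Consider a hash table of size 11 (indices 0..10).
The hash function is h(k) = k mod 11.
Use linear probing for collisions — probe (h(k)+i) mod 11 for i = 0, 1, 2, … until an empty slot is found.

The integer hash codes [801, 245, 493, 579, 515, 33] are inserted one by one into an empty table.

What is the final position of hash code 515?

801 hashes to 9; slot 9 is free => place at 9.
245 hashes to 3; slot 3 is free => place at 3.
493 hashes to 9; 9 taken => place at 10.
579 hashes to 7; slot 7 is free => place at 7.
515 hashes to 9; 9,10 taken => place at 0.
33 hashes to 0; 0 taken => place at 1.
Table: [515, 33, ., 245, ., ., ., 579, ., 801, 493]

0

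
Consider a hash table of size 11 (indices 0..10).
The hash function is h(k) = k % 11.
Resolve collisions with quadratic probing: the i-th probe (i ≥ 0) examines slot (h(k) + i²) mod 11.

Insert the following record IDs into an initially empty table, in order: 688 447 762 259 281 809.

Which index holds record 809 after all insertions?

688 hashes to 6; slot 6 is free → place at 6.
447 hashes to 7; slot 7 is free → place at 7.
762 hashes to 3; slot 3 is free → place at 3.
259 hashes to 6; 6,7 taken → place at 10.
281 hashes to 6; 6,7,10 taken → place at 4.
809 hashes to 6; 6,7,10,4 taken → place at 0.
Table: [809, —, —, 762, 281, —, 688, 447, —, —, 259]

0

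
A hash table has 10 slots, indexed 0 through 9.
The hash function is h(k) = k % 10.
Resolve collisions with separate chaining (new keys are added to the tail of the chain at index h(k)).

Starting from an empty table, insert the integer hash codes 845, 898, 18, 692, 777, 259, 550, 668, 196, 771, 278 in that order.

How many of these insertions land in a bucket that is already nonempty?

845 → bucket 5
898 → bucket 8
18 → bucket 8 (collision)
692 → bucket 2
777 → bucket 7
259 → bucket 9
550 → bucket 0
668 → bucket 8 (collision)
196 → bucket 6
771 → bucket 1
278 → bucket 8 (collision)
Final buckets:
0: 550
1: 771
2: 692
3: -
4: -
5: 845
6: 196
7: 777
8: 898 -> 18 -> 668 -> 278
9: 259

3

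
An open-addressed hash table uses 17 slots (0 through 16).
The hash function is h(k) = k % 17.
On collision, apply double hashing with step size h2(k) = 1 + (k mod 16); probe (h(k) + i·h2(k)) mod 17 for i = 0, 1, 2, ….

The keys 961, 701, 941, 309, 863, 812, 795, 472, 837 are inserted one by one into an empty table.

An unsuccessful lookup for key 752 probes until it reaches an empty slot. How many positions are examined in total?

Insert 961: h=9, slot 9 empty → index 9.
Insert 701: h=4, slot 4 empty → index 4.
Insert 941: h=6, slot 6 empty → index 6.
Insert 309: h=3, slot 3 empty → index 3.
Insert 863: h=13, slot 13 empty → index 13.
Insert 812: h=13, h2=13, slots 13,9 occupied → index 5.
Insert 795: h=13, h2=12, slot 13 occupied → index 8.
Insert 472: h=13, h2=9, slots 13,5 occupied → index 14.
Insert 837: h=4, h2=6, slot 4 occupied → index 10.
Table: [_, _, _, 309, 701, 812, 941, _, 795, 961, 837, _, _, 863, 472, _, _]
Lookup 752: h=4, h2=1, probe 4,5,6,7 → slot 7 empty, not found.

4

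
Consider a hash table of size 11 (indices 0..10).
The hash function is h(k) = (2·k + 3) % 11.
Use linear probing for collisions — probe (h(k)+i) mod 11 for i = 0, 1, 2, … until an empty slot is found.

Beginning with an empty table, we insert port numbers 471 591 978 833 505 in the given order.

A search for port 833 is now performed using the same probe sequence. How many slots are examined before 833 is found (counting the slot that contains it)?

2

Insert 471: h=10, slot 10 empty → index 10.
Insert 591: h=8, slot 8 empty → index 8.
Insert 978: h=1, slot 1 empty → index 1.
Insert 833: h=8, slot 8 occupied → index 9.
Insert 505: h=1, slot 1 occupied → index 2.
Table: [., 978, 505, ., ., ., ., ., 591, 833, 471]
Lookup 833: h=8, probe 8,9 → found at 9.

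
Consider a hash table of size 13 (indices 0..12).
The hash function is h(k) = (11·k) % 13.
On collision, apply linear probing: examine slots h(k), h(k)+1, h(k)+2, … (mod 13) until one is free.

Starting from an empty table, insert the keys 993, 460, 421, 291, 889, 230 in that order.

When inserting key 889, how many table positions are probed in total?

Insert 993: h=3, slot 3 empty -> index 3.
Insert 460: h=3, slot 3 occupied -> index 4.
Insert 421: h=3, slots 3,4 occupied -> index 5.
Insert 291: h=3, slots 3,4,5 occupied -> index 6.
Insert 889: h=3, slots 3,4,5,6 occupied -> index 7.
Insert 230: h=8, slot 8 empty -> index 8.
Table: [_, _, _, 993, 460, 421, 291, 889, 230, _, _, _, _]

5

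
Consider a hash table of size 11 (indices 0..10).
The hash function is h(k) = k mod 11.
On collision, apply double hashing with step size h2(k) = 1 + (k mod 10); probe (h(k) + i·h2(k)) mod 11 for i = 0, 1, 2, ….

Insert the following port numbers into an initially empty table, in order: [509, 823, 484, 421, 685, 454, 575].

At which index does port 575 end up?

Insert 509: h=3, slot 3 empty → index 3.
Insert 823: h=9, slot 9 empty → index 9.
Insert 484: h=0, slot 0 empty → index 0.
Insert 421: h=3, h2=2, slot 3 occupied → index 5.
Insert 685: h=3, h2=6, slots 3,9 occupied → index 4.
Insert 454: h=3, h2=5, slot 3 occupied → index 8.
Insert 575: h=3, h2=6, slots 3,9,4 occupied → index 10.
Table: [484, —, —, 509, 685, 421, —, —, 454, 823, 575]

10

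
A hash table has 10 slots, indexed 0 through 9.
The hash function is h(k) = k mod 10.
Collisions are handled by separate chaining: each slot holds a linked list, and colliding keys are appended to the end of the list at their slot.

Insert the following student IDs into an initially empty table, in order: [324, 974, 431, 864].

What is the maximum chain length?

3

Insert 324: h=4, bucket 4 empty -> new chain.
Insert 974: h=4, bucket 4 nonempty -> append to chain.
Insert 431: h=1, bucket 1 empty -> new chain.
Insert 864: h=4, bucket 4 nonempty -> append to chain.
Final buckets:
0: .
1: 431
2: .
3: .
4: 324 -> 974 -> 864
5: .
6: .
7: .
8: .
9: .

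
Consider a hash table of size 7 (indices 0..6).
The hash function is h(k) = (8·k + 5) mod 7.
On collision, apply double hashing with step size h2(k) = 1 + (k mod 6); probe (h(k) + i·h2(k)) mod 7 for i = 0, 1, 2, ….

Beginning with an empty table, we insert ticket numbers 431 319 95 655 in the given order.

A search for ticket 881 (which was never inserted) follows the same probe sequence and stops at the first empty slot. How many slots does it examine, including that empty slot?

2

Insert 431: h=2, slot 2 empty => index 2.
Insert 319: h=2, h2=2, slot 2 occupied => index 4.
Insert 95: h=2, h2=6, slot 2 occupied => index 1.
Insert 655: h=2, h2=2, slots 2,4 occupied => index 6.
Table: [∅, 95, 431, ∅, 319, ∅, 655]
Lookup 881: h=4, h2=6, probe 4,3 → slot 3 empty, not found.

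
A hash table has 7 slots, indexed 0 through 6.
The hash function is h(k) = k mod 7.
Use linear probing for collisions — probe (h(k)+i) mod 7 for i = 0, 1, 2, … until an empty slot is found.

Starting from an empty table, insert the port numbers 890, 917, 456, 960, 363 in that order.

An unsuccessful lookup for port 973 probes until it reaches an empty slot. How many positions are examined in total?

890 hashes to 1; slot 1 is free -> place at 1.
917 hashes to 0; slot 0 is free -> place at 0.
456 hashes to 1; 1 taken -> place at 2.
960 hashes to 1; 1,2 taken -> place at 3.
363 hashes to 6; slot 6 is free -> place at 6.
Table: [917, 890, 456, 960, —, —, 363]
Lookup 973: h=0, probe 0,1,2,3,4 → slot 4 empty, not found.

5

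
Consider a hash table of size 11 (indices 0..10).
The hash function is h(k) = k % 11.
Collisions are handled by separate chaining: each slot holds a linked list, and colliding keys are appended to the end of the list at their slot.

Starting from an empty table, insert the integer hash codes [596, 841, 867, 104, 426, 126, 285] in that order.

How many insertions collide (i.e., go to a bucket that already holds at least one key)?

596 → bucket 2
841 → bucket 5
867 → bucket 9
104 → bucket 5 (collision)
426 → bucket 8
126 → bucket 5 (collision)
285 → bucket 10
Final buckets:
0: —
1: —
2: 596
3: —
4: —
5: 841 -> 104 -> 126
6: —
7: —
8: 426
9: 867
10: 285

2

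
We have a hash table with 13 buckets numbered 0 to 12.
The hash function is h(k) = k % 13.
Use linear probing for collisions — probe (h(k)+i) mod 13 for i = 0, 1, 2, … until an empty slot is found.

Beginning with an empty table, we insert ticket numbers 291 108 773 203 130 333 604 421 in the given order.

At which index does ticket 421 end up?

291 hashes to 5; slot 5 is free => place at 5.
108 hashes to 4; slot 4 is free => place at 4.
773 hashes to 6; slot 6 is free => place at 6.
203 hashes to 8; slot 8 is free => place at 8.
130 hashes to 0; slot 0 is free => place at 0.
333 hashes to 8; 8 taken => place at 9.
604 hashes to 6; 6 taken => place at 7.
421 hashes to 5; 5,6,7,8,9 taken => place at 10.
Table: [130, _, _, _, 108, 291, 773, 604, 203, 333, 421, _, _]

10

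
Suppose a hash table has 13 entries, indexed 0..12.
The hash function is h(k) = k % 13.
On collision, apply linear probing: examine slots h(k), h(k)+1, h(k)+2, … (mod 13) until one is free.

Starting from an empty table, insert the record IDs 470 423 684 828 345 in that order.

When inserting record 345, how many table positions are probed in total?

470 hashes to 2; slot 2 is free → place at 2.
423 hashes to 7; slot 7 is free → place at 7.
684 hashes to 8; slot 8 is free → place at 8.
828 hashes to 9; slot 9 is free → place at 9.
345 hashes to 7; 7,8,9 taken → place at 10.
Table: [., ., 470, ., ., ., ., 423, 684, 828, 345, ., .]

4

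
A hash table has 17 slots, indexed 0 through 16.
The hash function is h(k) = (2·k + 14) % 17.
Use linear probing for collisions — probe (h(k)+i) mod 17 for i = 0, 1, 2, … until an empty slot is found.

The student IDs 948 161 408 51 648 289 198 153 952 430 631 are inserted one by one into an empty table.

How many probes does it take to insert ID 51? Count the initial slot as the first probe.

Insert 948: h=6, slot 6 empty => index 6.
Insert 161: h=13, slot 13 empty => index 13.
Insert 408: h=14, slot 14 empty => index 14.
Insert 51: h=14, slot 14 occupied => index 15.
Insert 648: h=1, slot 1 empty => index 1.
Insert 289: h=14, slots 14,15 occupied => index 16.
Insert 198: h=2, slot 2 empty => index 2.
Insert 153: h=14, slots 14,15,16 occupied => index 0.
Insert 952: h=14, slots 14,15,16,0,1,2 occupied => index 3.
Insert 430: h=7, slot 7 empty => index 7.
Insert 631: h=1, slots 1,2,3 occupied => index 4.
Table: [153, 648, 198, 952, 631, -, 948, 430, -, -, -, -, -, 161, 408, 51, 289]

2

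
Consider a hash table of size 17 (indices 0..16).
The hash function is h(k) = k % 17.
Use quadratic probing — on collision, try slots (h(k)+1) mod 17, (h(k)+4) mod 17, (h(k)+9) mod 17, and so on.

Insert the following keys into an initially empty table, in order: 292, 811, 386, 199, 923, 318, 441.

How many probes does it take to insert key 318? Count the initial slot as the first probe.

4

292 hashes to 3; slot 3 is free -> place at 3.
811 hashes to 12; slot 12 is free -> place at 12.
386 hashes to 12; 12 taken -> place at 13.
199 hashes to 12; 12,13 taken -> place at 16.
923 hashes to 5; slot 5 is free -> place at 5.
318 hashes to 12; 12,13,16 taken -> place at 4.
441 hashes to 16; 16 taken -> place at 0.
Table: [441, ∅, ∅, 292, 318, 923, ∅, ∅, ∅, ∅, ∅, ∅, 811, 386, ∅, ∅, 199]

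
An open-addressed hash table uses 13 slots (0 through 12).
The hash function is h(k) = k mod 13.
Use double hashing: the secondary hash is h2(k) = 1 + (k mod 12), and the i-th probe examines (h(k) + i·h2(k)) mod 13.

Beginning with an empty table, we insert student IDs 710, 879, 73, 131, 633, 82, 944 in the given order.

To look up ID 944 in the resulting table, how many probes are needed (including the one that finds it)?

3

Insert 710: h=8, slot 8 empty → index 8.
Insert 879: h=8, h2=4, slot 8 occupied → index 12.
Insert 73: h=8, h2=2, slot 8 occupied → index 10.
Insert 131: h=1, slot 1 empty → index 1.
Insert 633: h=9, slot 9 empty → index 9.
Insert 82: h=4, slot 4 empty → index 4.
Insert 944: h=8, h2=9, slots 8,4 occupied → index 0.
Table: [944, 131, ∅, ∅, 82, ∅, ∅, ∅, 710, 633, 73, ∅, 879]
Lookup 944: h=8, h2=9, probe 8,4,0 → found at 0.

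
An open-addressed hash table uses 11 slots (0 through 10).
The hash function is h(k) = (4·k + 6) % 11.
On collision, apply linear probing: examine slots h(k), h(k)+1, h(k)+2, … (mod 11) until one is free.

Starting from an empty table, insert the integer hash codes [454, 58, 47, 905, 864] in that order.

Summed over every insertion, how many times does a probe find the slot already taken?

9

Insert 454: h=7, slot 7 empty => index 7.
Insert 58: h=7, slot 7 occupied => index 8.
Insert 47: h=7, slots 7,8 occupied => index 9.
Insert 905: h=7, slots 7,8,9 occupied => index 10.
Insert 864: h=8, slots 8,9,10 occupied => index 0.
Table: [864, ., ., ., ., ., ., 454, 58, 47, 905]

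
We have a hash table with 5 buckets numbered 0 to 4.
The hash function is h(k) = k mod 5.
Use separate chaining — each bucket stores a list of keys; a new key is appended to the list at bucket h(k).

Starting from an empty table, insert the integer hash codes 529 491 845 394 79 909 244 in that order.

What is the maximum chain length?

5

529 → bucket 4
491 → bucket 1
845 → bucket 0
394 → bucket 4 (collision)
79 → bucket 4 (collision)
909 → bucket 4 (collision)
244 → bucket 4 (collision)
Final buckets:
0: 845
1: 491
2: .
3: .
4: 529 -> 394 -> 79 -> 909 -> 244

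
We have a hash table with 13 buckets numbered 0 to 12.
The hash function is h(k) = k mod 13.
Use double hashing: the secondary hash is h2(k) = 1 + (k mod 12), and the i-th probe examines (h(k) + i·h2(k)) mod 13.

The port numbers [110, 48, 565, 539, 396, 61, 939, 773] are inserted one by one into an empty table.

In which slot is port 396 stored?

Insert 110: h=6, slot 6 empty -> index 6.
Insert 48: h=9, slot 9 empty -> index 9.
Insert 565: h=6, h2=2, slot 6 occupied -> index 8.
Insert 539: h=6, h2=12, slot 6 occupied -> index 5.
Insert 396: h=6, h2=1, slot 6 occupied -> index 7.
Insert 61: h=9, h2=2, slot 9 occupied -> index 11.
Insert 939: h=3, slot 3 empty -> index 3.
Insert 773: h=6, h2=6, slot 6 occupied -> index 12.
Table: [∅, ∅, ∅, 939, ∅, 539, 110, 396, 565, 48, ∅, 61, 773]

7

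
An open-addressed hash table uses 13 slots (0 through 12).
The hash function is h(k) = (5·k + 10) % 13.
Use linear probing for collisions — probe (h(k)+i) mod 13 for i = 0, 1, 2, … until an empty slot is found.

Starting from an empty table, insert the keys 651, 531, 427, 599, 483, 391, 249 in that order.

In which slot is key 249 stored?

651: h=2 → slot 2
531: h=0 → slot 0
427: h=0, probe 0,1 → slot 1
599: h=2, probe 2,3 → slot 3
483: h=7 → slot 7
391: h=2, probe 2,3,4 → slot 4
249: h=7, probe 7,8 → slot 8
Table: [531, 427, 651, 599, 391, -, -, 483, 249, -, -, -, -]

8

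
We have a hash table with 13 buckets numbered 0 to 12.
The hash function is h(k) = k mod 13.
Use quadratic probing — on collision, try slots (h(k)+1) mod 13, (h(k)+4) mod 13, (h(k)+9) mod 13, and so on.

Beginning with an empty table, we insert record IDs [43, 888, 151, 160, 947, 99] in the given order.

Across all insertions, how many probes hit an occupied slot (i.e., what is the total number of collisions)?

5

43 hashes to 4; slot 4 is free → place at 4.
888 hashes to 4; 4 taken → place at 5.
151 hashes to 8; slot 8 is free → place at 8.
160 hashes to 4; 4,5,8 taken → place at 0.
947 hashes to 11; slot 11 is free → place at 11.
99 hashes to 8; 8 taken → place at 9.
Table: [160, -, -, -, 43, 888, -, -, 151, 99, -, 947, -]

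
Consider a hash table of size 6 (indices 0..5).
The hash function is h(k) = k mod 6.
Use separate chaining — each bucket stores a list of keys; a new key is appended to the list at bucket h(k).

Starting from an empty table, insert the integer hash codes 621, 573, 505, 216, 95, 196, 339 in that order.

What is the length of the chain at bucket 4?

621 -> bucket 3
573 -> bucket 3 (collision)
505 -> bucket 1
216 -> bucket 0
95 -> bucket 5
196 -> bucket 4
339 -> bucket 3 (collision)
Final buckets:
0: 216
1: 505
2: _
3: 621 -> 573 -> 339
4: 196
5: 95

1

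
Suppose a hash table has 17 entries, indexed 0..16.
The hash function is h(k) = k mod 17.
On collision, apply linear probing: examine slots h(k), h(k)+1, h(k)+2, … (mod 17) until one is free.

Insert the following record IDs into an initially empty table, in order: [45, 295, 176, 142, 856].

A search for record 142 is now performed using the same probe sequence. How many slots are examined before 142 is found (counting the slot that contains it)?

3

45 hashes to 11; slot 11 is free → place at 11.
295 hashes to 6; slot 6 is free → place at 6.
176 hashes to 6; 6 taken → place at 7.
142 hashes to 6; 6,7 taken → place at 8.
856 hashes to 6; 6,7,8 taken → place at 9.
Table: [., ., ., ., ., ., 295, 176, 142, 856, ., 45, ., ., ., ., .]
Lookup 142: h=6, probe 6,7,8 → found at 8.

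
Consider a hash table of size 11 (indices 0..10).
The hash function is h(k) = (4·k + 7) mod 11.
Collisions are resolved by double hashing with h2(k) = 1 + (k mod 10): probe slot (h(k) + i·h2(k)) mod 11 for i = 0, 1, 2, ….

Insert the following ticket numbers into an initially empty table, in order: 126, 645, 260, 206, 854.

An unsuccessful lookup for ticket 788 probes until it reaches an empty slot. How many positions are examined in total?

2

126 hashes to 5; slot 5 is free -> place at 5.
645 hashes to 2; slot 2 is free -> place at 2.
260 hashes to 2, h2=1; 2 taken -> place at 3.
206 hashes to 6; slot 6 is free -> place at 6.
854 hashes to 2, h2=5; 2 taken -> place at 7.
Table: [—, —, 645, 260, —, 126, 206, 854, —, —, —]
Lookup 788: h=2, h2=9, probe 2,0 → slot 0 empty, not found.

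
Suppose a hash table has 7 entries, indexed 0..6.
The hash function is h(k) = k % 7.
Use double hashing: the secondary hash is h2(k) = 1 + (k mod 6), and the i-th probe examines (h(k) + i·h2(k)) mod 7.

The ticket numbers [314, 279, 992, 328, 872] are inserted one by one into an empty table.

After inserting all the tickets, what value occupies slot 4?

314: h=6 => slot 6
279: h=6, h2=4, probe 6,3 => slot 3
992: h=5 => slot 5
328: h=6, h2=5, probe 6,4 => slot 4
872: h=4, h2=3, probe 4,0 => slot 0
Table: [872, -, -, 279, 328, 992, 314]

328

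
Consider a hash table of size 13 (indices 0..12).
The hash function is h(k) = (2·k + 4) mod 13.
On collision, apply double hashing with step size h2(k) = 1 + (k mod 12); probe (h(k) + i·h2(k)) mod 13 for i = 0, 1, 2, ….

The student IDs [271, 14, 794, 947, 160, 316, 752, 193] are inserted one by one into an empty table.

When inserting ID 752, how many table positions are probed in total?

271 hashes to 0; slot 0 is free => place at 0.
14 hashes to 6; slot 6 is free => place at 6.
794 hashes to 6, h2=3; 6 taken => place at 9.
947 hashes to 0, h2=12; 0 taken => place at 12.
160 hashes to 12, h2=5; 12 taken => place at 4.
316 hashes to 12, h2=5; 12,4,9 taken => place at 1.
752 hashes to 0, h2=9; 0,9 taken => place at 5.
193 hashes to 0, h2=2; 0 taken => place at 2.
Table: [271, 316, 193, _, 160, 752, 14, _, _, 794, _, _, 947]

3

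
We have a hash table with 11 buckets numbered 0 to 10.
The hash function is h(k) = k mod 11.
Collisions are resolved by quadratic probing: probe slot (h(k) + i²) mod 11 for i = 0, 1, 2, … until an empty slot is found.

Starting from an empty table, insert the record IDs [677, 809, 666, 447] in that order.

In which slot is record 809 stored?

677: h=6 → slot 6
809: h=6, probe 6,7 → slot 7
666: h=6, probe 6,7,10 → slot 10
447: h=7, probe 7,8 → slot 8
Table: [-, -, -, -, -, -, 677, 809, 447, -, 666]

7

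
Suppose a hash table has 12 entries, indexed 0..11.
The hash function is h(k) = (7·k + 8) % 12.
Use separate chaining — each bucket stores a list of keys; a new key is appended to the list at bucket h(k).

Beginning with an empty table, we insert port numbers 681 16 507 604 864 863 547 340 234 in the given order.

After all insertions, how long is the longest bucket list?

681 -> bucket 11
16 -> bucket 0
507 -> bucket 5
604 -> bucket 0 (collision)
864 -> bucket 8
863 -> bucket 1
547 -> bucket 9
340 -> bucket 0 (collision)
234 -> bucket 2
Final buckets:
0: 16 -> 604 -> 340
1: 863
2: 234
3: .
4: .
5: 507
6: .
7: .
8: 864
9: 547
10: .
11: 681

3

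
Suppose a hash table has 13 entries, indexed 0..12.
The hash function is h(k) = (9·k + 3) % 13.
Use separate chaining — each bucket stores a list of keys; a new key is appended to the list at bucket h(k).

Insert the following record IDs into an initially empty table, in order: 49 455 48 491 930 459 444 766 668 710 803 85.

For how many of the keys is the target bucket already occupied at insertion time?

Insert 49: h=2, bucket 2 empty -> new chain.
Insert 455: h=3, bucket 3 empty -> new chain.
Insert 48: h=6, bucket 6 empty -> new chain.
Insert 491: h=2, bucket 2 nonempty -> append to chain.
Insert 930: h=1, bucket 1 empty -> new chain.
Insert 459: h=0, bucket 0 empty -> new chain.
Insert 444: h=8, bucket 8 empty -> new chain.
Insert 766: h=7, bucket 7 empty -> new chain.
Insert 668: h=9, bucket 9 empty -> new chain.
Insert 710: h=10, bucket 10 empty -> new chain.
Insert 803: h=2, bucket 2 nonempty -> append to chain.
Insert 85: h=1, bucket 1 nonempty -> append to chain.
Final buckets:
0: 459
1: 930 -> 85
2: 49 -> 491 -> 803
3: 455
4: .
5: .
6: 48
7: 766
8: 444
9: 668
10: 710
11: .
12: .

3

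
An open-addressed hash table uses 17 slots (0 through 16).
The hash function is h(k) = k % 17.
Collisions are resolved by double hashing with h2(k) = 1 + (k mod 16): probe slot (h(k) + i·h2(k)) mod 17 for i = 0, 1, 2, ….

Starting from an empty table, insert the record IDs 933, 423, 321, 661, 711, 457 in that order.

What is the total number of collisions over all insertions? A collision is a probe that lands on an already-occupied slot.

4

Insert 933: h=15, slot 15 empty => index 15.
Insert 423: h=15, h2=8, slot 15 occupied => index 6.
Insert 321: h=15, h2=2, slot 15 occupied => index 0.
Insert 661: h=15, h2=6, slot 15 occupied => index 4.
Insert 711: h=14, slot 14 empty => index 14.
Insert 457: h=15, h2=10, slot 15 occupied => index 8.
Table: [321, ., ., ., 661, ., 423, ., 457, ., ., ., ., ., 711, 933, .]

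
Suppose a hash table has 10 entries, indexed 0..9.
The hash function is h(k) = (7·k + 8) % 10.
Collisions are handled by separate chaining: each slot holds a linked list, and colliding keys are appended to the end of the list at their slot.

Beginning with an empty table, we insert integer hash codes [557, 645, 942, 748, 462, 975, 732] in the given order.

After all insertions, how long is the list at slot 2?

3

557 → bucket 7
645 → bucket 3
942 → bucket 2
748 → bucket 4
462 → bucket 2 (collision)
975 → bucket 3 (collision)
732 → bucket 2 (collision)
Final buckets:
0: -
1: -
2: 942 -> 462 -> 732
3: 645 -> 975
4: 748
5: -
6: -
7: 557
8: -
9: -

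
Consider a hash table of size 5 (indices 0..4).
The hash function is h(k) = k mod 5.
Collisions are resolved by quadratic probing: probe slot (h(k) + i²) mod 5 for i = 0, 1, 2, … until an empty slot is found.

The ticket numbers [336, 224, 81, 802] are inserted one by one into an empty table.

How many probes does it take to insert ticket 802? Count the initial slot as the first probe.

Insert 336: h=1, slot 1 empty -> index 1.
Insert 224: h=4, slot 4 empty -> index 4.
Insert 81: h=1, slot 1 occupied -> index 2.
Insert 802: h=2, slot 2 occupied -> index 3.
Table: [_, 336, 81, 802, 224]

2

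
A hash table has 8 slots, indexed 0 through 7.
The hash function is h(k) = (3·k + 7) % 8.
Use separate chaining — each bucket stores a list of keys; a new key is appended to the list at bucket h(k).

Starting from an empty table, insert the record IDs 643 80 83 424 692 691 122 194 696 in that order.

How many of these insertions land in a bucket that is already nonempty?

Insert 643: h=0, bucket 0 empty → new chain.
Insert 80: h=7, bucket 7 empty → new chain.
Insert 83: h=0, bucket 0 nonempty → append to chain.
Insert 424: h=7, bucket 7 nonempty → append to chain.
Insert 692: h=3, bucket 3 empty → new chain.
Insert 691: h=0, bucket 0 nonempty → append to chain.
Insert 122: h=5, bucket 5 empty → new chain.
Insert 194: h=5, bucket 5 nonempty → append to chain.
Insert 696: h=7, bucket 7 nonempty → append to chain.
Final buckets:
0: 643 -> 83 -> 691
1: _
2: _
3: 692
4: _
5: 122 -> 194
6: _
7: 80 -> 424 -> 696

5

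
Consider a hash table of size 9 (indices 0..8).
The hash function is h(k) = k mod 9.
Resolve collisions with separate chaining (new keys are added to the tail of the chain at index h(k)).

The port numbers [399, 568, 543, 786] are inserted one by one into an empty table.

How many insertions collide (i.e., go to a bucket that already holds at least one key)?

399 → bucket 3
568 → bucket 1
543 → bucket 3 (collision)
786 → bucket 3 (collision)
Final buckets:
0: —
1: 568
2: —
3: 399 -> 543 -> 786
4: —
5: —
6: —
7: —
8: —

2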